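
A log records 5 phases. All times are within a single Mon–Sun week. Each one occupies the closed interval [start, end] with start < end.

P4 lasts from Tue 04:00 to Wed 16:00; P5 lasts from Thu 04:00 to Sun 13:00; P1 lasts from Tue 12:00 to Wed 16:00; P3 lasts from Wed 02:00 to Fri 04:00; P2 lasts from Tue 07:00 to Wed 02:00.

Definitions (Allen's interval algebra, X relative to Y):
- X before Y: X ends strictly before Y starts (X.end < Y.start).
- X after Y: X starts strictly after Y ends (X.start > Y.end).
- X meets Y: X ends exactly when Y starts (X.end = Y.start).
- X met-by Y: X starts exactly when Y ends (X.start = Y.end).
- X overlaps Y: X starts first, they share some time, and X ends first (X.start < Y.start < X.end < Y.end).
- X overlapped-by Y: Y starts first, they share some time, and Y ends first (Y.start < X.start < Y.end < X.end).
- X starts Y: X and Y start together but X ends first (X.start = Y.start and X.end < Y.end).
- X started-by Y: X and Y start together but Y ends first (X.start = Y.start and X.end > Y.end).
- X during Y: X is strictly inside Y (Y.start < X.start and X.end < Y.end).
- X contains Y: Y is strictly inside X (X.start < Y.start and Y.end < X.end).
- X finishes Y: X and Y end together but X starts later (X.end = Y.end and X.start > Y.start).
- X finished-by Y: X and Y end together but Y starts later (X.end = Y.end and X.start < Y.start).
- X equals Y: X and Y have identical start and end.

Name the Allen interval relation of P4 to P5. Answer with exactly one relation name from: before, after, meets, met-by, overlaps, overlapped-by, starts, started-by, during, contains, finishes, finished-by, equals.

P4 = [Tue 04:00, Wed 16:00]; P5 = [Thu 04:00, Sun 13:00].
Compare endpoints: P4.start < P5.start, P4.start < P5.end, P4.end < P5.start, P4.end < P5.end.
That pattern is 'before'.

before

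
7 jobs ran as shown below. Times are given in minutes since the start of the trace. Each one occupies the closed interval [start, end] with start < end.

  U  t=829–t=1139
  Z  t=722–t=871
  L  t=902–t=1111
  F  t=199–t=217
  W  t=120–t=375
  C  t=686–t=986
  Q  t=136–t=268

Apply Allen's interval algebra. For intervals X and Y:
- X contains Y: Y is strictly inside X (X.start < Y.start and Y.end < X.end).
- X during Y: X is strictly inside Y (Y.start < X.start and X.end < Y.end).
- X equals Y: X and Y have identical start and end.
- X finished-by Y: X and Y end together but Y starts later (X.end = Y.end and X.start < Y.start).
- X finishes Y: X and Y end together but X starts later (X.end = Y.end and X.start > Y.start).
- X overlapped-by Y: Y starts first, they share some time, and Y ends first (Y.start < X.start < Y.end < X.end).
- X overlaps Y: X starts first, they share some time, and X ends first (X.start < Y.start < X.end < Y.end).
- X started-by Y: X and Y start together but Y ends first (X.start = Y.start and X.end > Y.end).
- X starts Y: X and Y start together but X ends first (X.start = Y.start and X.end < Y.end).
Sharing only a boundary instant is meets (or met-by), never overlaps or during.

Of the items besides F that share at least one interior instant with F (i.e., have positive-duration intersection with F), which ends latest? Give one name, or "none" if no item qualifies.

Target F = [t=199, t=217].
C [t=686, t=986] → after → excluded.
L [t=902, t=1111] → after → excluded.
Q [t=136, t=268] → contains → candidate.
U [t=829, t=1139] → after → excluded.
W [t=120, t=375] → contains → candidate.
Z [t=722, t=871] → after → excluded.
Among candidates, latest end is t=375 → W.

W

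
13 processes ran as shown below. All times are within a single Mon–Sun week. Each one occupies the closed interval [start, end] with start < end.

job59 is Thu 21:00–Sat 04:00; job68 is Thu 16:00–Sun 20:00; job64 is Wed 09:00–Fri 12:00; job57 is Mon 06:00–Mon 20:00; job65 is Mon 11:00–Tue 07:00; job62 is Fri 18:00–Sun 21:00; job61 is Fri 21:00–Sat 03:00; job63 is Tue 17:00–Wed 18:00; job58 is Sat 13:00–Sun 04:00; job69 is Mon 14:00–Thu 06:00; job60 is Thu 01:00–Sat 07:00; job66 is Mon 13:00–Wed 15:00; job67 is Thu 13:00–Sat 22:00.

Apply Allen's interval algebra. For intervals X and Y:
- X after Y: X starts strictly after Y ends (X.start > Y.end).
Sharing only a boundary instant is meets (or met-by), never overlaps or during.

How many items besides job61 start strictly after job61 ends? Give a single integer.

Target job61 = [Fri 21:00, Sat 03:00].
job57 [Mon 06:00, Mon 20:00] → before → no.
job58 [Sat 13:00, Sun 04:00] → after → counts.
job59 [Thu 21:00, Sat 04:00] → contains → no.
job60 [Thu 01:00, Sat 07:00] → contains → no.
job62 [Fri 18:00, Sun 21:00] → contains → no.
job63 [Tue 17:00, Wed 18:00] → before → no.
job64 [Wed 09:00, Fri 12:00] → before → no.
job65 [Mon 11:00, Tue 07:00] → before → no.
job66 [Mon 13:00, Wed 15:00] → before → no.
job67 [Thu 13:00, Sat 22:00] → contains → no.
job68 [Thu 16:00, Sun 20:00] → contains → no.
job69 [Mon 14:00, Thu 06:00] → before → no.
Total: 1.

1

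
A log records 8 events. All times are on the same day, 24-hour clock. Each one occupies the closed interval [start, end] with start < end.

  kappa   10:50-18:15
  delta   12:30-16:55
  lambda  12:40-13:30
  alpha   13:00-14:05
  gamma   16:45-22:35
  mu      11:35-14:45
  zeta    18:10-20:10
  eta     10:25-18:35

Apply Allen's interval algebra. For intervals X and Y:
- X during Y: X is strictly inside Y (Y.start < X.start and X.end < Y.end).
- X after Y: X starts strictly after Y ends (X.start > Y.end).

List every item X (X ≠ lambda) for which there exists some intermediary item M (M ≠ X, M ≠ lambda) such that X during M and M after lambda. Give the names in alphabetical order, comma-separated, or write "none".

Target lambda = [12:40, 13:30].
Intermediaries M with M after lambda: gamma, zeta.
Via gamma — items with X during gamma: zeta.
Via zeta — items with X during zeta: none.
Union: zeta.

zeta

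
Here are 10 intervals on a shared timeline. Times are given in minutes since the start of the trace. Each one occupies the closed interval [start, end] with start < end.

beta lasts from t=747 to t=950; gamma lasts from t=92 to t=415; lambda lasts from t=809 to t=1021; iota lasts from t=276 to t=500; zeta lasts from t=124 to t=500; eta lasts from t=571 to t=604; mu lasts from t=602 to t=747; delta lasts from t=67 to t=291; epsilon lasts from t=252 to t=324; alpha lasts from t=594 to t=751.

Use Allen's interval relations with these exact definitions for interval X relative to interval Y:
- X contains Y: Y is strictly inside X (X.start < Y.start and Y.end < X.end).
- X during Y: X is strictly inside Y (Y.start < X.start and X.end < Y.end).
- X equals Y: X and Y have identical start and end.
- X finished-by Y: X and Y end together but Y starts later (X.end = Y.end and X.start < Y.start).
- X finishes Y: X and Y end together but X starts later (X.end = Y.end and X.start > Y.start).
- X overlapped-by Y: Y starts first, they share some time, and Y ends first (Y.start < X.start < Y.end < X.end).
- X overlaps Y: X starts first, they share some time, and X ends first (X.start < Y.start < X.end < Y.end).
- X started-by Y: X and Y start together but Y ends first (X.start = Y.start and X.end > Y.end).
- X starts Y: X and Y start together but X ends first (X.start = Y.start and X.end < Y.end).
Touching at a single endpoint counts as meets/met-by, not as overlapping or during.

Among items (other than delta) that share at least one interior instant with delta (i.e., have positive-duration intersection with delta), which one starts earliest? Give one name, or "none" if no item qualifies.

Target delta = [t=67, t=291].
alpha [t=594, t=751] → after → excluded.
beta [t=747, t=950] → after → excluded.
epsilon [t=252, t=324] → overlapped-by → candidate.
eta [t=571, t=604] → after → excluded.
gamma [t=92, t=415] → overlapped-by → candidate.
iota [t=276, t=500] → overlapped-by → candidate.
lambda [t=809, t=1021] → after → excluded.
mu [t=602, t=747] → after → excluded.
zeta [t=124, t=500] → overlapped-by → candidate.
Among candidates, earliest start is t=92 → gamma.

gamma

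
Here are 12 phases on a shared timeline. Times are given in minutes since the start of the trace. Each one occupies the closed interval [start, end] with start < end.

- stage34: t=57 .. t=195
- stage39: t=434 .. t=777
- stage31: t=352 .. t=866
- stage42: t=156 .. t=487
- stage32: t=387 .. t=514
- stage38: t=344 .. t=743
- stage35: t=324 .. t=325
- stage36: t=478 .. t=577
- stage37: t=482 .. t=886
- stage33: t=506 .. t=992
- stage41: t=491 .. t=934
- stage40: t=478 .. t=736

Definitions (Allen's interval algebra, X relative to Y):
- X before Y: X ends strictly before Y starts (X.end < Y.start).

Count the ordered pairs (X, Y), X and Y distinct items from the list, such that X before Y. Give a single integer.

Checking all 132 ordered pairs for relation 'before'; matching pairs in alphabetical order:
(stage34, stage31): stage34 before stage31 ✓
(stage34, stage32): stage34 before stage32 ✓
(stage34, stage33): stage34 before stage33 ✓
(stage34, stage35): stage34 before stage35 ✓
(stage34, stage36): stage34 before stage36 ✓
(stage34, stage37): stage34 before stage37 ✓
(stage34, stage38): stage34 before stage38 ✓
(stage34, stage39): stage34 before stage39 ✓
(stage34, stage40): stage34 before stage40 ✓
(stage34, stage41): stage34 before stage41 ✓
(stage35, stage31): stage35 before stage31 ✓
(stage35, stage32): stage35 before stage32 ✓
(stage35, stage33): stage35 before stage33 ✓
(stage35, stage36): stage35 before stage36 ✓
(stage35, stage37): stage35 before stage37 ✓
(stage35, stage38): stage35 before stage38 ✓
(stage35, stage39): stage35 before stage39 ✓
(stage35, stage40): stage35 before stage40 ✓
(stage35, stage41): stage35 before stage41 ✓
(stage42, stage33): stage42 before stage33 ✓
(stage42, stage41): stage42 before stage41 ✓
Count: 21.

21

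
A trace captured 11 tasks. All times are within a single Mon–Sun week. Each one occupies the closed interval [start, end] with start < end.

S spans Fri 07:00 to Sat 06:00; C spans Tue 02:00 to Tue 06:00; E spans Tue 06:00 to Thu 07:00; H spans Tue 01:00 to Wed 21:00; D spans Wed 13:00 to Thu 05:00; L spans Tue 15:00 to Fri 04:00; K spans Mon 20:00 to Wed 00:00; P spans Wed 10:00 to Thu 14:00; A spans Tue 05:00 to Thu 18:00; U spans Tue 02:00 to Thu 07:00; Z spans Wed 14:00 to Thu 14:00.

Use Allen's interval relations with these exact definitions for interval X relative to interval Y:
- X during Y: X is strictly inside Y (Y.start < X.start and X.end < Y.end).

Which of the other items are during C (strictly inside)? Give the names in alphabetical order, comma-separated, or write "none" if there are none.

none

Target C = [Tue 02:00, Tue 06:00].
A [Tue 05:00, Thu 18:00] → overlapped-by → no.
D [Wed 13:00, Thu 05:00] → after → no.
E [Tue 06:00, Thu 07:00] → met-by → no.
H [Tue 01:00, Wed 21:00] → contains → no.
K [Mon 20:00, Wed 00:00] → contains → no.
L [Tue 15:00, Fri 04:00] → after → no.
P [Wed 10:00, Thu 14:00] → after → no.
S [Fri 07:00, Sat 06:00] → after → no.
U [Tue 02:00, Thu 07:00] → started-by → no.
Z [Wed 14:00, Thu 14:00] → after → no.
Result: none.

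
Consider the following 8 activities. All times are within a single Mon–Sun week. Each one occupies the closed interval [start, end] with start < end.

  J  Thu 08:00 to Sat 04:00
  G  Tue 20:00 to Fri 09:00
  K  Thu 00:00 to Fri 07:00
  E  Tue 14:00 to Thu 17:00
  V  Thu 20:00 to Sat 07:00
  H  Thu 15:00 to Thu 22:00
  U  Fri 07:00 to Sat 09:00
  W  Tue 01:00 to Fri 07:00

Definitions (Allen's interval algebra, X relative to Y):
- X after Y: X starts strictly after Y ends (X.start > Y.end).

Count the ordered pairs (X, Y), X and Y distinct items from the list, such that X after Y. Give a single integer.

Checking all 56 ordered pairs for relation 'after'; matching pairs in alphabetical order:
(U, E): U after E ✓
(U, H): U after H ✓
(V, E): V after E ✓
Count: 3.

3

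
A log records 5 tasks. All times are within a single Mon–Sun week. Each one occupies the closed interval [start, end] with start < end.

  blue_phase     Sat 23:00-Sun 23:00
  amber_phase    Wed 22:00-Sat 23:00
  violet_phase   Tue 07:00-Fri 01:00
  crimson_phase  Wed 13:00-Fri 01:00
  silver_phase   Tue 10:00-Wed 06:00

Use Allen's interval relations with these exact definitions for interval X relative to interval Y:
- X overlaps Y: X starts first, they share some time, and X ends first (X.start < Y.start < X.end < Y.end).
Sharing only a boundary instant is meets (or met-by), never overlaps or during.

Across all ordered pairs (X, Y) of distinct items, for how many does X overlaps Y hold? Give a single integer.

Checking all 20 ordered pairs for relation 'overlaps'; matching pairs in alphabetical order:
(crimson_phase, amber_phase): crimson_phase overlaps amber_phase ✓
(violet_phase, amber_phase): violet_phase overlaps amber_phase ✓
Count: 2.

2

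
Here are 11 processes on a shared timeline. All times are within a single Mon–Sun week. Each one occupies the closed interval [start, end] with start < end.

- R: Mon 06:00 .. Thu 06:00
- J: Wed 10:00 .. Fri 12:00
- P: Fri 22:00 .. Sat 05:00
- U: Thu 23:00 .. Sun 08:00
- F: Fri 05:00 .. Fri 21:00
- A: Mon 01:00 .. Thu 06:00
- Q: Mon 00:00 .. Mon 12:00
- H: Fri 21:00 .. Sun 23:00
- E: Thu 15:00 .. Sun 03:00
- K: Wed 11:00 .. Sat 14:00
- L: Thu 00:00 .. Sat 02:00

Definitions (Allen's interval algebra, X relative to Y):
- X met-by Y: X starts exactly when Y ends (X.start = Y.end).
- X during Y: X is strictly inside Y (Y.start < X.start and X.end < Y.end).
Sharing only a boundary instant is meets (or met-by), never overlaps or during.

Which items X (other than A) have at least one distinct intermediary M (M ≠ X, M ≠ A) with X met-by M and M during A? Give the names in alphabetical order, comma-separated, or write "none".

none

Target A = [Mon 01:00, Thu 06:00].
Intermediaries M with M during A: none.
Union: none.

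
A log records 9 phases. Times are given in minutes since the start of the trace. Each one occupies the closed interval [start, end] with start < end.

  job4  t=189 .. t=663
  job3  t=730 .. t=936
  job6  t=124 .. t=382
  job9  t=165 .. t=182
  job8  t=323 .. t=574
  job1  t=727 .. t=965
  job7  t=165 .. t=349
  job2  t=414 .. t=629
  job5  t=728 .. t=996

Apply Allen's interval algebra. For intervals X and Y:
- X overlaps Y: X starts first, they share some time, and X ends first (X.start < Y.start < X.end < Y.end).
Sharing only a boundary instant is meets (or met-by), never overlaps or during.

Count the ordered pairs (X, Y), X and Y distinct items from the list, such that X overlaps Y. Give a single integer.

Checking all 72 ordered pairs for relation 'overlaps'; matching pairs in alphabetical order:
(job1, job5): job1 overlaps job5 ✓
(job6, job4): job6 overlaps job4 ✓
(job6, job8): job6 overlaps job8 ✓
(job7, job4): job7 overlaps job4 ✓
(job7, job8): job7 overlaps job8 ✓
(job8, job2): job8 overlaps job2 ✓
Count: 6.

6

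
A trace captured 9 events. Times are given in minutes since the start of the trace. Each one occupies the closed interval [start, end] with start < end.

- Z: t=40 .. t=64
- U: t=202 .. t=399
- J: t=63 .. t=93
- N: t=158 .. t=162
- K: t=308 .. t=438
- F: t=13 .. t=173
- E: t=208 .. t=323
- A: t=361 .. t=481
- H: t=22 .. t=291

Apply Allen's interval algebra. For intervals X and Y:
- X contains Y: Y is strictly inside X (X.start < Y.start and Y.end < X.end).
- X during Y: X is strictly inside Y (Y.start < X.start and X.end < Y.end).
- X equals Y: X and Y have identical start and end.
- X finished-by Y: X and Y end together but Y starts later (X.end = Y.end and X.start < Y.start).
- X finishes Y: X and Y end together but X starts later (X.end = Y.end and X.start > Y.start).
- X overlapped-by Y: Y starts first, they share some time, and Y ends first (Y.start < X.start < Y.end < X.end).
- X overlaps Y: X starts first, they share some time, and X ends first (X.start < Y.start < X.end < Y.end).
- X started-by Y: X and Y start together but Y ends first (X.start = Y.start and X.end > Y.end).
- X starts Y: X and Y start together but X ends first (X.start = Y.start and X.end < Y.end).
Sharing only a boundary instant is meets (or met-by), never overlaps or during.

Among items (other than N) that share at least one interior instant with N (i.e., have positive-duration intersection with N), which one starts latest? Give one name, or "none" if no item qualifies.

H

Target N = [t=158, t=162].
A [t=361, t=481] → after → excluded.
E [t=208, t=323] → after → excluded.
F [t=13, t=173] → contains → candidate.
H [t=22, t=291] → contains → candidate.
J [t=63, t=93] → before → excluded.
K [t=308, t=438] → after → excluded.
U [t=202, t=399] → after → excluded.
Z [t=40, t=64] → before → excluded.
Among candidates, latest start is t=22 → H.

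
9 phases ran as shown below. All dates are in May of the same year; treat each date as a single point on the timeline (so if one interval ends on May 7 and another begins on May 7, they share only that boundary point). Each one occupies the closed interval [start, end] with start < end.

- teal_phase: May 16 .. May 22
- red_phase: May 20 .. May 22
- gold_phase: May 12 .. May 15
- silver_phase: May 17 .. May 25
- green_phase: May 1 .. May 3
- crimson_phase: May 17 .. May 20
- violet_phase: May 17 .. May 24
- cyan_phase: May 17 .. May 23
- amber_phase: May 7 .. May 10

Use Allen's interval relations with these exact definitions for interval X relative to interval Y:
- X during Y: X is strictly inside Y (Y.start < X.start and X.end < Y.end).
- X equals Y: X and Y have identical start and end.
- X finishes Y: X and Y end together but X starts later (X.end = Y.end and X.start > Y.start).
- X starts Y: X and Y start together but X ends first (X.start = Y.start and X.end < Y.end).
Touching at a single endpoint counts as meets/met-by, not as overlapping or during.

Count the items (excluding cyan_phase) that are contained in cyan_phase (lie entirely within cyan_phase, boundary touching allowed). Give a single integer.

2

Target cyan_phase = [May 17, May 23].
amber_phase [May 7, May 10] → before → no.
crimson_phase [May 17, May 20] → starts → counts.
gold_phase [May 12, May 15] → before → no.
green_phase [May 1, May 3] → before → no.
red_phase [May 20, May 22] → during → counts.
silver_phase [May 17, May 25] → started-by → no.
teal_phase [May 16, May 22] → overlaps → no.
violet_phase [May 17, May 24] → started-by → no.
Total: 2.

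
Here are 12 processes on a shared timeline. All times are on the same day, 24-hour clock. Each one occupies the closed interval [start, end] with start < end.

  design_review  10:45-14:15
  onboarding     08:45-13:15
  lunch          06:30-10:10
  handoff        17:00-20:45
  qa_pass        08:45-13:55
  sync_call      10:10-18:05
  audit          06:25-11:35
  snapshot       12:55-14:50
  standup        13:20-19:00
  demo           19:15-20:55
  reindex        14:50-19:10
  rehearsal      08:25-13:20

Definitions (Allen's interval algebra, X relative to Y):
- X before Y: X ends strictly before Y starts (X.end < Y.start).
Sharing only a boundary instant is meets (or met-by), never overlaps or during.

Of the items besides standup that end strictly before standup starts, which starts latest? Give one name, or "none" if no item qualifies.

onboarding

Target standup = [13:20, 19:00].
audit [06:25, 11:35] → before → candidate.
demo [19:15, 20:55] → after → excluded.
design_review [10:45, 14:15] → overlaps → excluded.
handoff [17:00, 20:45] → overlapped-by → excluded.
lunch [06:30, 10:10] → before → candidate.
onboarding [08:45, 13:15] → before → candidate.
qa_pass [08:45, 13:55] → overlaps → excluded.
rehearsal [08:25, 13:20] → meets → excluded.
reindex [14:50, 19:10] → overlapped-by → excluded.
snapshot [12:55, 14:50] → overlaps → excluded.
sync_call [10:10, 18:05] → overlaps → excluded.
Among candidates, latest start is 08:45 → onboarding.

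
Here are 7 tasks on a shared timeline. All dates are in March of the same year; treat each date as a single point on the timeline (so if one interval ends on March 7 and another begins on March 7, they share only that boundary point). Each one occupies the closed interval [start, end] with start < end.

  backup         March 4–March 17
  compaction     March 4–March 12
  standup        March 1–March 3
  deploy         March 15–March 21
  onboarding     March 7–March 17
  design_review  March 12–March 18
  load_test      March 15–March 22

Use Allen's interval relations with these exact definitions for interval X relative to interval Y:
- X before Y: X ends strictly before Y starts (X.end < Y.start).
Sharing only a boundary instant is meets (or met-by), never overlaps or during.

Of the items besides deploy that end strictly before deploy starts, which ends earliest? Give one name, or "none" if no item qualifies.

standup

Target deploy = [March 15, March 21].
backup [March 4, March 17] → overlaps → excluded.
compaction [March 4, March 12] → before → candidate.
design_review [March 12, March 18] → overlaps → excluded.
load_test [March 15, March 22] → started-by → excluded.
onboarding [March 7, March 17] → overlaps → excluded.
standup [March 1, March 3] → before → candidate.
Among candidates, earliest end is March 3 → standup.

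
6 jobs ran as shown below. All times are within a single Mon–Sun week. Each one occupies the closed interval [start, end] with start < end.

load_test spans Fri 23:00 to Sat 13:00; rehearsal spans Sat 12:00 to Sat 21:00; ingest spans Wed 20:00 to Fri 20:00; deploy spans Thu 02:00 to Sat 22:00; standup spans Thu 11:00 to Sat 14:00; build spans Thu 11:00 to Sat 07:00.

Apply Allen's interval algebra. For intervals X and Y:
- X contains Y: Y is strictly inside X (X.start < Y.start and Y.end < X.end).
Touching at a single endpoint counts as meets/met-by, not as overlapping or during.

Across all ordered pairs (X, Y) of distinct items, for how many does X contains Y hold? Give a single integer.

Checking all 30 ordered pairs for relation 'contains'; matching pairs in alphabetical order:
(deploy, build): deploy contains build ✓
(deploy, load_test): deploy contains load_test ✓
(deploy, rehearsal): deploy contains rehearsal ✓
(deploy, standup): deploy contains standup ✓
(standup, load_test): standup contains load_test ✓
Count: 5.

5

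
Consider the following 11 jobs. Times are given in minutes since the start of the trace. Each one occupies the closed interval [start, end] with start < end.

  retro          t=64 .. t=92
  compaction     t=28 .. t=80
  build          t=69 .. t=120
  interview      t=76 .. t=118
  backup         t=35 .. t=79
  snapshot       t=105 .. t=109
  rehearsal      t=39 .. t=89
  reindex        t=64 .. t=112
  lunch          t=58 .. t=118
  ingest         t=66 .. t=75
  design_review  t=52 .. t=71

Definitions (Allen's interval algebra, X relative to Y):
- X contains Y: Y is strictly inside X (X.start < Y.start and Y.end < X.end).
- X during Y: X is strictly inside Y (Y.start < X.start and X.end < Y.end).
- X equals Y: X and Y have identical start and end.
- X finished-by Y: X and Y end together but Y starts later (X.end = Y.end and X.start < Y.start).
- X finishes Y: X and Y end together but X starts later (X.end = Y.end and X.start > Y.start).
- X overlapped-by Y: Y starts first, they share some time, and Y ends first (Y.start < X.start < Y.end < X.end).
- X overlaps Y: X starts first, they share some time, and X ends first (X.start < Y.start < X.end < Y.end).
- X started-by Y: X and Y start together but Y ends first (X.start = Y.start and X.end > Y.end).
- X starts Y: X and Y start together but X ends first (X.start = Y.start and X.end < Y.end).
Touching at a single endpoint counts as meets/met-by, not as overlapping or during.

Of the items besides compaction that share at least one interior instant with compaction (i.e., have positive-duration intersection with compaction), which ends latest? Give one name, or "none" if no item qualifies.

Target compaction = [t=28, t=80].
backup [t=35, t=79] → during → candidate.
build [t=69, t=120] → overlapped-by → candidate.
design_review [t=52, t=71] → during → candidate.
ingest [t=66, t=75] → during → candidate.
interview [t=76, t=118] → overlapped-by → candidate.
lunch [t=58, t=118] → overlapped-by → candidate.
rehearsal [t=39, t=89] → overlapped-by → candidate.
reindex [t=64, t=112] → overlapped-by → candidate.
retro [t=64, t=92] → overlapped-by → candidate.
snapshot [t=105, t=109] → after → excluded.
Among candidates, latest end is t=120 → build.

build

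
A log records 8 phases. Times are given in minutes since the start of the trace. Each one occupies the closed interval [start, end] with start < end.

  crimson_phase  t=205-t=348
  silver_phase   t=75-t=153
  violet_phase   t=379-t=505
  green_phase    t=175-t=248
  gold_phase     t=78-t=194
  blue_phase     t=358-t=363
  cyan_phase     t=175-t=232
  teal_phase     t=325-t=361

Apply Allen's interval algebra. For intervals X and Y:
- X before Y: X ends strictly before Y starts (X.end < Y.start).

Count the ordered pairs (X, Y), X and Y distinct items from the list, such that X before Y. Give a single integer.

Checking all 56 ordered pairs for relation 'before'; matching pairs in alphabetical order:
(blue_phase, violet_phase): blue_phase before violet_phase ✓
(crimson_phase, blue_phase): crimson_phase before blue_phase ✓
(crimson_phase, violet_phase): crimson_phase before violet_phase ✓
(cyan_phase, blue_phase): cyan_phase before blue_phase ✓
(cyan_phase, teal_phase): cyan_phase before teal_phase ✓
(cyan_phase, violet_phase): cyan_phase before violet_phase ✓
(gold_phase, blue_phase): gold_phase before blue_phase ✓
(gold_phase, crimson_phase): gold_phase before crimson_phase ✓
(gold_phase, teal_phase): gold_phase before teal_phase ✓
(gold_phase, violet_phase): gold_phase before violet_phase ✓
(green_phase, blue_phase): green_phase before blue_phase ✓
(green_phase, teal_phase): green_phase before teal_phase ✓
(green_phase, violet_phase): green_phase before violet_phase ✓
(silver_phase, blue_phase): silver_phase before blue_phase ✓
(silver_phase, crimson_phase): silver_phase before crimson_phase ✓
(silver_phase, cyan_phase): silver_phase before cyan_phase ✓
(silver_phase, green_phase): silver_phase before green_phase ✓
(silver_phase, teal_phase): silver_phase before teal_phase ✓
(silver_phase, violet_phase): silver_phase before violet_phase ✓
(teal_phase, violet_phase): teal_phase before violet_phase ✓
Count: 20.

20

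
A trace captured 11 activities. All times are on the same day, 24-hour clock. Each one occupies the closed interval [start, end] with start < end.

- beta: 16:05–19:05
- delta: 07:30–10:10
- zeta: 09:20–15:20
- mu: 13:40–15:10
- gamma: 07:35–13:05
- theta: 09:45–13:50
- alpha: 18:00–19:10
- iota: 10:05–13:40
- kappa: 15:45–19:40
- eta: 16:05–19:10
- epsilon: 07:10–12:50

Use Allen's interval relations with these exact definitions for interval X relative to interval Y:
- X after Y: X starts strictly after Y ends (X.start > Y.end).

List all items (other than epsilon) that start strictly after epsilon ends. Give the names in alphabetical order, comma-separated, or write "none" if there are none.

alpha, beta, eta, kappa, mu

Target epsilon = [07:10, 12:50].
alpha [18:00, 19:10] → after → yes.
beta [16:05, 19:05] → after → yes.
delta [07:30, 10:10] → during → no.
eta [16:05, 19:10] → after → yes.
gamma [07:35, 13:05] → overlapped-by → no.
iota [10:05, 13:40] → overlapped-by → no.
kappa [15:45, 19:40] → after → yes.
mu [13:40, 15:10] → after → yes.
theta [09:45, 13:50] → overlapped-by → no.
zeta [09:20, 15:20] → overlapped-by → no.
Result: alpha, beta, eta, kappa, mu.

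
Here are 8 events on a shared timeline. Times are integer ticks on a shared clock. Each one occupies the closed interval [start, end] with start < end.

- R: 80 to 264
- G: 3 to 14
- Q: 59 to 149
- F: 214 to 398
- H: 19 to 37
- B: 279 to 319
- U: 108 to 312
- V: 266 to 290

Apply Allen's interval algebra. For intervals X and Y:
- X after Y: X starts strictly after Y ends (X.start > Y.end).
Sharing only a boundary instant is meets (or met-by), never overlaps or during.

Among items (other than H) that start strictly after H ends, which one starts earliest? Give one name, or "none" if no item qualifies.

Q

Target H = [19, 37].
B [279, 319] → after → candidate.
F [214, 398] → after → candidate.
G [3, 14] → before → excluded.
Q [59, 149] → after → candidate.
R [80, 264] → after → candidate.
U [108, 312] → after → candidate.
V [266, 290] → after → candidate.
Among candidates, earliest start is 59 → Q.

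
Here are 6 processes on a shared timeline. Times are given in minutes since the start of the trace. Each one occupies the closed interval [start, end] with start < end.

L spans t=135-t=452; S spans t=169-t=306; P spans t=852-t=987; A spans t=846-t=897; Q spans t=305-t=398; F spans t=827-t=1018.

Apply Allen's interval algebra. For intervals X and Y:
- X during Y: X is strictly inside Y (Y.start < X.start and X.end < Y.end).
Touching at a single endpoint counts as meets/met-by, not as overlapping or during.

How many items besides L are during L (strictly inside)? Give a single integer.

Target L = [t=135, t=452].
A [t=846, t=897] → after → no.
F [t=827, t=1018] → after → no.
P [t=852, t=987] → after → no.
Q [t=305, t=398] → during → counts.
S [t=169, t=306] → during → counts.
Total: 2.

2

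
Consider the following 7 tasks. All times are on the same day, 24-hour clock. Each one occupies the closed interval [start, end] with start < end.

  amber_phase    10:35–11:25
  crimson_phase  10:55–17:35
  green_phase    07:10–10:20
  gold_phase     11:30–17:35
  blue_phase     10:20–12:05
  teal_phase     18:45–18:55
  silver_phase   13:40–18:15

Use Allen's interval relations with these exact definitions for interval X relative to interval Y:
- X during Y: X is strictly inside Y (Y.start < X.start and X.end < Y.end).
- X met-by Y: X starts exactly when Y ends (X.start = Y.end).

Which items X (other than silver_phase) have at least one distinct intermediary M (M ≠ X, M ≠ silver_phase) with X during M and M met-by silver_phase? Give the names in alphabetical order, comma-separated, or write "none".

none

Target silver_phase = [13:40, 18:15].
Intermediaries M with M met-by silver_phase: none.
Union: none.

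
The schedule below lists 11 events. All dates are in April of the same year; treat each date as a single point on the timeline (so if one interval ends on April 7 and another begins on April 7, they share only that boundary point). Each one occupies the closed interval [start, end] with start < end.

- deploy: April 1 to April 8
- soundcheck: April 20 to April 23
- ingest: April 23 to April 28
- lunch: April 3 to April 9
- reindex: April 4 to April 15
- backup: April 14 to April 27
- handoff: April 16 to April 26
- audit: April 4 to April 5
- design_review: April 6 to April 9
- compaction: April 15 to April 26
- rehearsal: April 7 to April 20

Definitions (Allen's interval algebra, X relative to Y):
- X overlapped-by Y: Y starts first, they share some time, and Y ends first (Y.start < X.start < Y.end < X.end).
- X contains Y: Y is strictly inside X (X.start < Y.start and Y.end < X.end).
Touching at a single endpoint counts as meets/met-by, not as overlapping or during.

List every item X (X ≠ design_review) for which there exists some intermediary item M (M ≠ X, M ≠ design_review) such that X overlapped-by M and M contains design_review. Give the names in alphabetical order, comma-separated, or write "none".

backup, rehearsal

Target design_review = [April 6, April 9].
Intermediaries M with M contains design_review: reindex.
Via reindex — items with X overlapped-by reindex: backup, rehearsal.
Union: backup, rehearsal.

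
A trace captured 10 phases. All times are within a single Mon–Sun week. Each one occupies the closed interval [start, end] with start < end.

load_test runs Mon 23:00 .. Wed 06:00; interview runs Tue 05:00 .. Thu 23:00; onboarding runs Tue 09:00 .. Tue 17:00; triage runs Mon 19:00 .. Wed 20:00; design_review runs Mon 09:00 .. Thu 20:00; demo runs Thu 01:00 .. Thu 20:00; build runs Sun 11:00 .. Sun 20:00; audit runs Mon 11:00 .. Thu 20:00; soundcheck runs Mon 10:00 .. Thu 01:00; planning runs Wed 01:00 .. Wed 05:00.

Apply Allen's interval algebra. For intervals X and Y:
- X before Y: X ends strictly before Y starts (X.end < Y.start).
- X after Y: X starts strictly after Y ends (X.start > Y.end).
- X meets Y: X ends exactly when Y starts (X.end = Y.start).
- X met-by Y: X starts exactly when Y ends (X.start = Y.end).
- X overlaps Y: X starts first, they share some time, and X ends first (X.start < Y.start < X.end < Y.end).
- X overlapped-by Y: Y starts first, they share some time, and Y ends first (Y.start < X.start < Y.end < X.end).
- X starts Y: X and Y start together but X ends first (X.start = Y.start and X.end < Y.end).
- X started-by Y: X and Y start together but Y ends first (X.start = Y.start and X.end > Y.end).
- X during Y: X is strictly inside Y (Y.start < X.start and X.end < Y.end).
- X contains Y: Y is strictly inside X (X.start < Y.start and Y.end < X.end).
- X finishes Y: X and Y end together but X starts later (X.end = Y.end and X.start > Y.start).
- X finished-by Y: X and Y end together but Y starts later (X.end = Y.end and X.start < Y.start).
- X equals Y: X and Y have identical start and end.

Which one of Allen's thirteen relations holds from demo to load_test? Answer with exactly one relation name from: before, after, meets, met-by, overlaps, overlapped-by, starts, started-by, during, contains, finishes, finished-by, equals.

demo = [Thu 01:00, Thu 20:00]; load_test = [Mon 23:00, Wed 06:00].
Compare endpoints: demo.start > load_test.start, demo.start > load_test.end, demo.end > load_test.start, demo.end > load_test.end.
That pattern is 'after'.

after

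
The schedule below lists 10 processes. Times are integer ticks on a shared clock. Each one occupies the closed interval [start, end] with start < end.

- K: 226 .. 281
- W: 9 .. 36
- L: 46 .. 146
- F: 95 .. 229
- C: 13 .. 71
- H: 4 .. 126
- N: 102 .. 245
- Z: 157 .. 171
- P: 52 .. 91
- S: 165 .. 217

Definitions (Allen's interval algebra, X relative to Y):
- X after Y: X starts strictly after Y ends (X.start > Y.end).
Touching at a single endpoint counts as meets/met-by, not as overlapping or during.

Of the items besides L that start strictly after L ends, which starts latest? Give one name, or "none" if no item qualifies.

K

Target L = [46, 146].
C [13, 71] → overlaps → excluded.
F [95, 229] → overlapped-by → excluded.
H [4, 126] → overlaps → excluded.
K [226, 281] → after → candidate.
N [102, 245] → overlapped-by → excluded.
P [52, 91] → during → excluded.
S [165, 217] → after → candidate.
W [9, 36] → before → excluded.
Z [157, 171] → after → candidate.
Among candidates, latest start is 226 → K.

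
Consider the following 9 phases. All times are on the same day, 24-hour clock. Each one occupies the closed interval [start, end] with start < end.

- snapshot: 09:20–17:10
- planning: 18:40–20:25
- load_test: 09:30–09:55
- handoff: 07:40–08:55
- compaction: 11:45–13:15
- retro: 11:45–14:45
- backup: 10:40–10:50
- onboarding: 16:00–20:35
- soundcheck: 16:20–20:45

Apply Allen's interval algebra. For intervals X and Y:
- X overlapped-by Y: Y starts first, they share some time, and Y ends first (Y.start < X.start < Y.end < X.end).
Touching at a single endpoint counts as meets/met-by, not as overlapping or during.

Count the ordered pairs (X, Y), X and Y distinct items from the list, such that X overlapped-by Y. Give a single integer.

Checking all 72 ordered pairs for relation 'overlapped-by'; matching pairs in alphabetical order:
(onboarding, snapshot): onboarding overlapped-by snapshot ✓
(soundcheck, onboarding): soundcheck overlapped-by onboarding ✓
(soundcheck, snapshot): soundcheck overlapped-by snapshot ✓
Count: 3.

3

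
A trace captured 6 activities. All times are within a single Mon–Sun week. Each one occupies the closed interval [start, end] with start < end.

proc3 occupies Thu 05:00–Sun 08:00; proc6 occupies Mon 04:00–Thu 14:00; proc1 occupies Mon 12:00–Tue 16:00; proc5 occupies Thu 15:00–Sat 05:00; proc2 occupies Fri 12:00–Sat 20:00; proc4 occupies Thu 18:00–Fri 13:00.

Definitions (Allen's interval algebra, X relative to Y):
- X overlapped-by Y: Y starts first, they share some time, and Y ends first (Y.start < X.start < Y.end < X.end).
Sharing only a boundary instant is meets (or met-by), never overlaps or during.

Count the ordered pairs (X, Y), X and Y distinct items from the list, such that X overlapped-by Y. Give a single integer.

3

Checking all 30 ordered pairs for relation 'overlapped-by'; matching pairs in alphabetical order:
(proc2, proc4): proc2 overlapped-by proc4 ✓
(proc2, proc5): proc2 overlapped-by proc5 ✓
(proc3, proc6): proc3 overlapped-by proc6 ✓
Count: 3.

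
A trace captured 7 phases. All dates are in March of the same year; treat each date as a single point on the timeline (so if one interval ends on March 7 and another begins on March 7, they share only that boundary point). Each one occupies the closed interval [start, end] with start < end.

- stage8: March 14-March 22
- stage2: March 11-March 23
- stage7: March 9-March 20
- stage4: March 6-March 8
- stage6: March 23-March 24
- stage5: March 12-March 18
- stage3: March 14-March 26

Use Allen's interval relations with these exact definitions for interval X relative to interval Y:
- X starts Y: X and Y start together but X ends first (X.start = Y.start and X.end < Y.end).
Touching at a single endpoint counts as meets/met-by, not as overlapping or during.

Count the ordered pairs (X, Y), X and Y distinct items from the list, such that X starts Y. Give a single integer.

Checking all 42 ordered pairs for relation 'starts'; matching pairs in alphabetical order:
(stage8, stage3): stage8 starts stage3 ✓
Count: 1.

1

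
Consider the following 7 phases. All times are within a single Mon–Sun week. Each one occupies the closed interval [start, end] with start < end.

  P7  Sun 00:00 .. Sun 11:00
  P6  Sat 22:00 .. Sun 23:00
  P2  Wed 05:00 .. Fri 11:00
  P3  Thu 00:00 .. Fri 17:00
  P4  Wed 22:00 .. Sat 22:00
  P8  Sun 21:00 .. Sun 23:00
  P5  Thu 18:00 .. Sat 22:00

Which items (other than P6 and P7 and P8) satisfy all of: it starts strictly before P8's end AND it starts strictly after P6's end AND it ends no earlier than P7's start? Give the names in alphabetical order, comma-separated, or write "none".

Conditions: its start is strictly before P8's end (X.start < Sun 23:00) AND its start is strictly after P6's end (X.start > Sun 23:00) AND its end is no earlier than P7's start (X.end >= Sun 00:00).
P2: start Wed 05:00 < Sun 23:00? ✓; start Wed 05:00 > Sun 23:00? ✗; end Fri 11:00 >= Sun 00:00? ✗ → no.
P3: start Thu 00:00 < Sun 23:00? ✓; start Thu 00:00 > Sun 23:00? ✗; end Fri 17:00 >= Sun 00:00? ✗ → no.
P4: start Wed 22:00 < Sun 23:00? ✓; start Wed 22:00 > Sun 23:00? ✗; end Sat 22:00 >= Sun 00:00? ✗ → no.
P5: start Thu 18:00 < Sun 23:00? ✓; start Thu 18:00 > Sun 23:00? ✗; end Sat 22:00 >= Sun 00:00? ✗ → no.
Result: none.

none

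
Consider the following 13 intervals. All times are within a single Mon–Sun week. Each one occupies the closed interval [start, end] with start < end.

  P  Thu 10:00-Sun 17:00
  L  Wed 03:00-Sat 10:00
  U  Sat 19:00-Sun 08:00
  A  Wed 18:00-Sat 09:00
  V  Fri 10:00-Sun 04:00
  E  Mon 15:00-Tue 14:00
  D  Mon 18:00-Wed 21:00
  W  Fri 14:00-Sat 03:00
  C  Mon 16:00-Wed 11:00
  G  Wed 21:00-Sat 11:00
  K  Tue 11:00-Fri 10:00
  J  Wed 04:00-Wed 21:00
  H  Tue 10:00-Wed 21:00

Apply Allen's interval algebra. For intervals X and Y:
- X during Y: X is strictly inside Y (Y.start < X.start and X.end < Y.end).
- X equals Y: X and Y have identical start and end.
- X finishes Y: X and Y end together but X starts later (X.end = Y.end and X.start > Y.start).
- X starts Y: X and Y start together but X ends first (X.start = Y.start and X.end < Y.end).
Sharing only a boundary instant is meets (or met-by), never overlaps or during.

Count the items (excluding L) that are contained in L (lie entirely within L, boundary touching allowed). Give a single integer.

3

Target L = [Wed 03:00, Sat 10:00].
A [Wed 18:00, Sat 09:00] → during → counts.
C [Mon 16:00, Wed 11:00] → overlaps → no.
D [Mon 18:00, Wed 21:00] → overlaps → no.
E [Mon 15:00, Tue 14:00] → before → no.
G [Wed 21:00, Sat 11:00] → overlapped-by → no.
H [Tue 10:00, Wed 21:00] → overlaps → no.
J [Wed 04:00, Wed 21:00] → during → counts.
K [Tue 11:00, Fri 10:00] → overlaps → no.
P [Thu 10:00, Sun 17:00] → overlapped-by → no.
U [Sat 19:00, Sun 08:00] → after → no.
V [Fri 10:00, Sun 04:00] → overlapped-by → no.
W [Fri 14:00, Sat 03:00] → during → counts.
Total: 3.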